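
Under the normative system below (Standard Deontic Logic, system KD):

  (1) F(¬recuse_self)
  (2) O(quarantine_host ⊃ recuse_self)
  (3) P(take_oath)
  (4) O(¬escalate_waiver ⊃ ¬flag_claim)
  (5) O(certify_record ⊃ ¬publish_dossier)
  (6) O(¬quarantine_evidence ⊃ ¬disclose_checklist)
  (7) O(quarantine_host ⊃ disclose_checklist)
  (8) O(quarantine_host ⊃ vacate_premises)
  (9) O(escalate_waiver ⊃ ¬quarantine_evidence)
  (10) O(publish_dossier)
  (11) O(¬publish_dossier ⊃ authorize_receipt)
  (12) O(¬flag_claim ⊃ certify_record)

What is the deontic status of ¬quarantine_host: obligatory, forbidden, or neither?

Premise 10 states O(publish_dossier) outright.
Premise 5, O(certify_record ⊃ ¬publish_dossier), contraposes to O(publish_dossier ⊃ ¬certify_record); with O(publish_dossier) we get O(¬certify_record).
Premise 12, O(¬flag_claim ⊃ certify_record), contraposes to O(¬certify_record ⊃ flag_claim); with O(¬certify_record) we get O(flag_claim).
Premise 4, O(¬escalate_waiver ⊃ ¬flag_claim), contraposes to O(flag_claim ⊃ escalate_waiver); with O(flag_claim) we get O(escalate_waiver).
With premise 9, O(escalate_waiver ⊃ ¬quarantine_evidence), the K-axiom yields O(¬quarantine_evidence).
Premise 6 is O(¬quarantine_evidence ⊃ ¬disclose_checklist); since O(¬quarantine_evidence), deontic closure gives O(¬disclose_checklist).
Premise 7, O(quarantine_host ⊃ disclose_checklist), contraposes to O(¬disclose_checklist ⊃ ¬quarantine_host); with O(¬disclose_checklist) we get O(¬quarantine_host).
Premises 1, 2, 3, 8, 11 do not contribute to this derivation.
Hence ¬quarantine_host is obligatory.

Obligatory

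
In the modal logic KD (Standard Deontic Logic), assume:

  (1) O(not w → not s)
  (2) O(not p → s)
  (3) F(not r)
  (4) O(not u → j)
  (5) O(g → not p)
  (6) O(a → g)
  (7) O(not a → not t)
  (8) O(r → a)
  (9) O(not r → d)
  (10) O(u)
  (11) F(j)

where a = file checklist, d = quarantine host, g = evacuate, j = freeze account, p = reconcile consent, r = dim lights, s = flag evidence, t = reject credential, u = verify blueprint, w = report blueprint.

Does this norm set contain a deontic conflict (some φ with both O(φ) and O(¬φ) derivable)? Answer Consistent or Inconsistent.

Consistent

Premise 4 is O(not u → j), but O(not u) is not derivable from the premises, so it does not yield O(j).
So O(j) is not derivable, and the apparent clash with O(not j) does not arise.
A world satisfying every obligation exists (e.g. a=true, d=false, g=true, j=false, p=false, r=true, s=true, t=false, u=true, w=true); no atom is both obligatory and forbidden, so the set is consistent.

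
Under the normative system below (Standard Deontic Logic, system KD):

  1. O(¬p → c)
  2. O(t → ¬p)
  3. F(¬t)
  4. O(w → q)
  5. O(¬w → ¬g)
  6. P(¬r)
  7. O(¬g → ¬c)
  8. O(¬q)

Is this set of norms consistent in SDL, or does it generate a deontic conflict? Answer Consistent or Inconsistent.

Inconsistent

F(¬t) at premise 3 means O(t).
From O(t) and premise 2, O(t → ¬p), we obtain O(¬p).
Applying K to premise 1 (O(¬p → c)) and O(¬p) yields O(c).
The contrapositive of premise 7 (O(¬g → ¬c)) is O(c → g), and O(c) is already established, so O(g).
Premise 5, O(¬w → ¬g), contraposes to O(g → w); with O(g) we get O(w).
Premise 4 is O(w → q); since O(w), deontic closure gives O(q).
But premise 8 directly asserts O(¬q).
We now have both O(q) and O(¬q) — q is simultaneously obligatory and forbidden, violating the D-axiom.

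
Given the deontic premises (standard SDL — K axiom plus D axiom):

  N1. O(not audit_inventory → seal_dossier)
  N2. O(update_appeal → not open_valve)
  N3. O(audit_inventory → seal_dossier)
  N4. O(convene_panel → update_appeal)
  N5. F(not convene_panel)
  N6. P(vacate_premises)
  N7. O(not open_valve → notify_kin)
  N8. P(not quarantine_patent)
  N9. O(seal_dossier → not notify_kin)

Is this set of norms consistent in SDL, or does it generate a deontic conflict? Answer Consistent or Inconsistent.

Inconsistent

By case analysis on not audit_inventory: premise 1 gives O(not audit_inventory → seal_dossier) and premise 3 gives O(audit_inventory → seal_dossier), so O(seal_dossier) either way.
Applying K to premise 9 (O(seal_dossier → not notify_kin)) and O(seal_dossier) yields O(not notify_kin).
The contrapositive of premise 7 (O(not open_valve → notify_kin)) is O(not notify_kin → open_valve), and O(not notify_kin) is already established, so O(open_valve).
Premise 2 is O(update_appeal → not open_valve); contrapositively O(open_valve → not update_appeal). Since O(open_valve) holds, K gives O(not update_appeal).
Premise 4, O(convene_panel → update_appeal), contraposes to O(not update_appeal → not convene_panel); with O(not update_appeal) we get O(not convene_panel).
Yet premise 5 is F(not convene_panel), i.e. O(convene_panel).
We now have both O(not convene_panel) and O(convene_panel) — convene_panel is simultaneously obligatory and forbidden, violating the D-axiom.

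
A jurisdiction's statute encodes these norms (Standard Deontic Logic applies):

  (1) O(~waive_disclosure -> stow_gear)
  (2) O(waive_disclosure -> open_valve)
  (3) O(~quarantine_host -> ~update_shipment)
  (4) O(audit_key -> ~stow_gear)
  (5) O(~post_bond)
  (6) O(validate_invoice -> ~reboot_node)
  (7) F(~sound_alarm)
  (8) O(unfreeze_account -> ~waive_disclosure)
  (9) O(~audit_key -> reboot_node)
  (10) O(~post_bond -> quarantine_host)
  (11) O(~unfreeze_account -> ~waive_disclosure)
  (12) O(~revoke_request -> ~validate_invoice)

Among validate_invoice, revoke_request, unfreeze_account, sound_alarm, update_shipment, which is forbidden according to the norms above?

Premises 8 and 11 cover both cases: O(unfreeze_account -> ~waive_disclosure) and O(~unfreeze_account -> ~waive_disclosure). Since unfreeze_account ∨ ~unfreeze_account is a tautology, O(~waive_disclosure) follows.
Applying K to premise 1 (O(~waive_disclosure -> stow_gear)) and O(~waive_disclosure) yields O(stow_gear).
Premise 4, O(audit_key -> ~stow_gear), contraposes to O(stow_gear -> ~audit_key); with O(stow_gear) we get O(~audit_key).
Applying K to premise 9 (O(~audit_key -> reboot_node)) and O(~audit_key) yields O(reboot_node).
Premise 6, O(validate_invoice -> ~reboot_node), contraposes to O(reboot_node -> ~validate_invoice); with O(reboot_node) we get O(~validate_invoice).
So O(~validate_invoice) holds, i.e. validate_invoice is forbidden. None of the other listed options is forbidden under the premises.

validate_invoice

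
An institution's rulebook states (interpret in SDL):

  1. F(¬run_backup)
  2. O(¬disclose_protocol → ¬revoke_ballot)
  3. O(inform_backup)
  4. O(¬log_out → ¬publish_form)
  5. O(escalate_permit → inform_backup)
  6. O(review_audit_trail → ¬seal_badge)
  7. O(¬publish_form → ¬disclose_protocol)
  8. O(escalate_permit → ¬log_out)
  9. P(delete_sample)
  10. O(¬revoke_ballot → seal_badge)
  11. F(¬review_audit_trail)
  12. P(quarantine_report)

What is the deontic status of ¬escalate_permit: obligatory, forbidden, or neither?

Premise 11, F(¬review_audit_trail), is equivalent to O(review_audit_trail).
Applying K to premise 6 (O(review_audit_trail → ¬seal_badge)) and O(review_audit_trail) yields O(¬seal_badge).
The contrapositive of premise 10 (O(¬revoke_ballot → seal_badge)) is O(¬seal_badge → revoke_ballot), and O(¬seal_badge) is already established, so O(revoke_ballot).
The contrapositive of premise 2 (O(¬disclose_protocol → ¬revoke_ballot)) is O(revoke_ballot → disclose_protocol), and O(revoke_ballot) is already established, so O(disclose_protocol).
Premise 7, O(¬publish_form → ¬disclose_protocol), contraposes to O(disclose_protocol → publish_form); with O(disclose_protocol) we get O(publish_form).
Premise 4, O(¬log_out → ¬publish_form), contraposes to O(publish_form → log_out); with O(publish_form) we get O(log_out).
The contrapositive of premise 8 (O(escalate_permit → ¬log_out)) is O(log_out → ¬escalate_permit), and O(log_out) is already established, so O(¬escalate_permit).
Premises 1, 3, 5, 9, 12 do not contribute to this derivation.
Hence ¬escalate_permit is obligatory.

Obligatory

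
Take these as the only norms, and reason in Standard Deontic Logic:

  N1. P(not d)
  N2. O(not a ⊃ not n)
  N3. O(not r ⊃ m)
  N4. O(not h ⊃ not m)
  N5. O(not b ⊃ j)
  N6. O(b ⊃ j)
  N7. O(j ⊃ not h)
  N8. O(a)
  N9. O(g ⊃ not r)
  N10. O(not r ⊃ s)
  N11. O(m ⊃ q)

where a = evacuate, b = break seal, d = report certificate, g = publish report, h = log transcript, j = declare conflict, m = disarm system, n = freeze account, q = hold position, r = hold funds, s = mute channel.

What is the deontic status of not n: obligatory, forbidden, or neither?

Neither

Premise 2 is O(not a ⊃ not n), but O(not a) is not derivable from the premises, so it does not yield O(not n).
No premise or chain of K-axiom applications forces O(not n), and none forces O(n). So not n is neither obligatory nor forbidden under these norms.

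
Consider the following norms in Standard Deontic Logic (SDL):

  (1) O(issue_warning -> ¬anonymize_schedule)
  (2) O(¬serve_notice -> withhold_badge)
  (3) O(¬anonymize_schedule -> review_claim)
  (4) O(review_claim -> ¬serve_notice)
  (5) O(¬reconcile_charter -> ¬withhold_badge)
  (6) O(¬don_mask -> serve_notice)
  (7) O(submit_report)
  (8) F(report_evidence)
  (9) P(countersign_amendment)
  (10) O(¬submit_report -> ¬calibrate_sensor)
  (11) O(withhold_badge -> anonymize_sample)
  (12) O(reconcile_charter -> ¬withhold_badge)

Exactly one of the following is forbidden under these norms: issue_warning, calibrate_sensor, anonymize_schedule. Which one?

issue_warning

Premises 5 and 12 are O(¬reconcile_charter -> ¬withhold_badge) and O(reconcile_charter -> ¬withhold_badge); every ideal world satisfies ¬reconcile_charter or reconcile_charter, so in either case ¬withhold_badge holds — hence O(¬withhold_badge).
Premise 2 is O(¬serve_notice -> withhold_badge); contrapositively O(¬withhold_badge -> serve_notice). Since O(¬withhold_badge) holds, K gives O(serve_notice).
Premise 4, O(review_claim -> ¬serve_notice), contraposes to O(serve_notice -> ¬review_claim); with O(serve_notice) we get O(¬review_claim).
Premise 3 is O(¬anonymize_schedule -> review_claim); contrapositively O(¬review_claim -> anonymize_schedule). Since O(¬review_claim) holds, K gives O(anonymize_schedule).
Premise 1, O(issue_warning -> ¬anonymize_schedule), contraposes to O(anonymize_schedule -> ¬issue_warning); with O(anonymize_schedule) we get O(¬issue_warning).
So O(¬issue_warning) holds, i.e. issue_warning is forbidden. None of the other listed options is forbidden under the premises.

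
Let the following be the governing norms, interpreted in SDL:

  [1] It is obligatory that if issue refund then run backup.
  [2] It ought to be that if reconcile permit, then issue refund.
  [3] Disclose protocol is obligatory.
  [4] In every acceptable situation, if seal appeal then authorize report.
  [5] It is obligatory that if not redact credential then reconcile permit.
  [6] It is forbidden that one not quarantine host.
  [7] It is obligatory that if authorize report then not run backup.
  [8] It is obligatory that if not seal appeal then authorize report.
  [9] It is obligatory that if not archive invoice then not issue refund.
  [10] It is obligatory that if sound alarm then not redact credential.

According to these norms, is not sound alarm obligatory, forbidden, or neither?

Obligatory

Premises 4 and 8 are O(seal_appeal → authorize_report) and O(¬seal_appeal → authorize_report); every ideal world satisfies seal_appeal or ¬seal_appeal, so in either case authorize_report holds — hence O(authorize_report).
Applying K to premise 7 (O(authorize_report → ¬run_backup)) and O(authorize_report) yields O(¬run_backup).
Premise 1, O(issue_refund → run_backup), contraposes to O(¬run_backup → ¬issue_refund); with O(¬run_backup) we get O(¬issue_refund).
The contrapositive of premise 2 (O(reconcile_permit → issue_refund)) is O(¬issue_refund → ¬reconcile_permit), and O(¬issue_refund) is already established, so O(¬reconcile_permit).
Premise 5, O(¬redact_credential → reconcile_permit), contraposes to O(¬reconcile_permit → redact_credential); with O(¬reconcile_permit) we get O(redact_credential).
The contrapositive of premise 10 (O(sound_alarm → ¬redact_credential)) is O(redact_credential → ¬sound_alarm), and O(redact_credential) is already established, so O(¬sound_alarm).
Premises 3, 6, 9 do not contribute to this derivation.
Hence ¬sound_alarm is obligatory.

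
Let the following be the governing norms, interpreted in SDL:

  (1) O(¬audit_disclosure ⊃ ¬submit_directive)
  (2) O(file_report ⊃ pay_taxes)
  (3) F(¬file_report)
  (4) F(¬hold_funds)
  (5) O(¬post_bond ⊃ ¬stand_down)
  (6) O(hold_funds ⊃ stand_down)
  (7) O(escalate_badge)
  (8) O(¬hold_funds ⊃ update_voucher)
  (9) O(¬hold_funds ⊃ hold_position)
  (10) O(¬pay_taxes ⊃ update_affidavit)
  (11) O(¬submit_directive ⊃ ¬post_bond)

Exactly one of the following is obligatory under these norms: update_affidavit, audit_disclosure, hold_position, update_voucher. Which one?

Premise 4 is F(¬hold_funds), i.e. O(hold_funds).
Applying K to premise 6 (O(hold_funds ⊃ stand_down)) and O(hold_funds) yields O(stand_down).
The contrapositive of premise 5 (O(¬post_bond ⊃ ¬stand_down)) is O(stand_down ⊃ post_bond), and O(stand_down) is already established, so O(post_bond).
The contrapositive of premise 11 (O(¬submit_directive ⊃ ¬post_bond)) is O(post_bond ⊃ submit_directive), and O(post_bond) is already established, so O(submit_directive).
Premise 1, O(¬audit_disclosure ⊃ ¬submit_directive), contraposes to O(submit_directive ⊃ audit_disclosure); with O(submit_directive) we get O(audit_disclosure).
So O(audit_disclosure) holds — audit_disclosure is obligatory. None of the other listed options is made obligatory by any chain of premises.

audit_disclosure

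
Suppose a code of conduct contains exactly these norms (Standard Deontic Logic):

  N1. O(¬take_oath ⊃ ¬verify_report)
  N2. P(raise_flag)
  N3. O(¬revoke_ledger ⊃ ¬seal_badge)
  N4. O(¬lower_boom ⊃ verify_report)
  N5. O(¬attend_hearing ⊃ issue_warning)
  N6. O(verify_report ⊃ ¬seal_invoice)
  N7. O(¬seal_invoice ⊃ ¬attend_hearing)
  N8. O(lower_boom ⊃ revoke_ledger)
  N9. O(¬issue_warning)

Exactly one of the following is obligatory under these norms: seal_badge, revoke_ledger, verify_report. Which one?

From premise 9 we have O(¬issue_warning).
Premise 5 is O(¬attend_hearing ⊃ issue_warning); contrapositively O(¬issue_warning ⊃ attend_hearing). Since O(¬issue_warning) holds, K gives O(attend_hearing).
Premise 7, O(¬seal_invoice ⊃ ¬attend_hearing), contraposes to O(attend_hearing ⊃ seal_invoice); with O(attend_hearing) we get O(seal_invoice).
The contrapositive of premise 6 (O(verify_report ⊃ ¬seal_invoice)) is O(seal_invoice ⊃ ¬verify_report), and O(seal_invoice) is already established, so O(¬verify_report).
Premise 4, O(¬lower_boom ⊃ verify_report), contraposes to O(¬verify_report ⊃ lower_boom); with O(¬verify_report) we get O(lower_boom).
Premise 8 is O(lower_boom ⊃ revoke_ledger); since O(lower_boom), deontic closure gives O(revoke_ledger).
So O(revoke_ledger) holds — revoke_ledger is obligatory. None of the other listed options is made obligatory by any chain of premises.

revoke_ledger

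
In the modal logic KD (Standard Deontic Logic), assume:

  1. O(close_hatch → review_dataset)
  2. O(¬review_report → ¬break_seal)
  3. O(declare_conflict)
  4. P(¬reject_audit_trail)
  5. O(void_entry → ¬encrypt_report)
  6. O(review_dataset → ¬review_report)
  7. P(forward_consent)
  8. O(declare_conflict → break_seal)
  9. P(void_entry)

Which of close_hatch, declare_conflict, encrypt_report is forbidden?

close_hatch

From premise 3 we have O(declare_conflict).
From O(declare_conflict) and premise 8, O(declare_conflict → break_seal), we obtain O(break_seal).
Premise 2, O(¬review_report → ¬break_seal), contraposes to O(break_seal → review_report); with O(break_seal) we get O(review_report).
Premise 6, O(review_dataset → ¬review_report), contraposes to O(review_report → ¬review_dataset); with O(review_report) we get O(¬review_dataset).
The contrapositive of premise 1 (O(close_hatch → review_dataset)) is O(¬review_dataset → ¬close_hatch), and O(¬review_dataset) is already established, so O(¬close_hatch).
So O(¬close_hatch) holds, i.e. close_hatch is forbidden. None of the other listed options is forbidden under the premises.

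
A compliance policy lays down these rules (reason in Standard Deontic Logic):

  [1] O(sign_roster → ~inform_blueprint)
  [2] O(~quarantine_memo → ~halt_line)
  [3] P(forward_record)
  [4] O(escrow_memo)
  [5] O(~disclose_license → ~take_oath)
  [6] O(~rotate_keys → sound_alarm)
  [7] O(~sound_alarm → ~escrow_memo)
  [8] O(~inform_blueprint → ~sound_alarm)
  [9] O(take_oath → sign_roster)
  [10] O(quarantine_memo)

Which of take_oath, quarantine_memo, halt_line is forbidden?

Premise 4 gives O(escrow_memo).
The contrapositive of premise 7 (O(~sound_alarm → ~escrow_memo)) is O(escrow_memo → sound_alarm), and O(escrow_memo) is already established, so O(sound_alarm).
Premise 8 is O(~inform_blueprint → ~sound_alarm); contrapositively O(sound_alarm → inform_blueprint). Since O(sound_alarm) holds, K gives O(inform_blueprint).
Premise 1, O(sign_roster → ~inform_blueprint), contraposes to O(inform_blueprint → ~sign_roster); with O(inform_blueprint) we get O(~sign_roster).
Premise 9 is O(take_oath → sign_roster); contrapositively O(~sign_roster → ~take_oath). Since O(~sign_roster) holds, K gives O(~take_oath).
So O(~take_oath) holds, i.e. take_oath is forbidden. None of the other listed options is forbidden under the premises.

take_oath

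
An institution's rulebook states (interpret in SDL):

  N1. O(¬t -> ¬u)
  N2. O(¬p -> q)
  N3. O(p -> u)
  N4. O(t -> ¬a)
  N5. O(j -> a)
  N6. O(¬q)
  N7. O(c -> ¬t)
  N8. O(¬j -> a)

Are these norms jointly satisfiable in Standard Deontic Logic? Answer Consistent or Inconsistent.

Inconsistent

Premises 8 and 5 cover both cases: O(¬j -> a) and O(j -> a). Since ¬j ∨ j is a tautology, O(a) follows.
The contrapositive of premise 4 (O(t -> ¬a)) is O(a -> ¬t), and O(a) is already established, so O(¬t).
From O(¬t) and premise 1, O(¬t -> ¬u), we obtain O(¬u).
Premise 3 is O(p -> u); contrapositively O(¬u -> ¬p). Since O(¬u) holds, K gives O(¬p).
With premise 2, O(¬p -> q), the K-axiom yields O(q).
But premise 6 directly asserts O(¬q).
We now have both O(q) and O(¬q) — q is simultaneously obligatory and forbidden, violating the D-axiom.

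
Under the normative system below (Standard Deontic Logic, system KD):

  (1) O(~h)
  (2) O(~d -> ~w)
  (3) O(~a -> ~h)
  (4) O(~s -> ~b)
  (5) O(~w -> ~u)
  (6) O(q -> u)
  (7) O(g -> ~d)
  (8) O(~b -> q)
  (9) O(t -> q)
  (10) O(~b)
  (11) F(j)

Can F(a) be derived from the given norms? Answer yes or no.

No

Premise 3 is O(~a -> ~h); even if O(~h) held, inferring O(~a) would be affirming the consequent — invalid.
No other premise forces O(~a). An ideal world satisfying every premise can still have a true, so F(a) is not derivable.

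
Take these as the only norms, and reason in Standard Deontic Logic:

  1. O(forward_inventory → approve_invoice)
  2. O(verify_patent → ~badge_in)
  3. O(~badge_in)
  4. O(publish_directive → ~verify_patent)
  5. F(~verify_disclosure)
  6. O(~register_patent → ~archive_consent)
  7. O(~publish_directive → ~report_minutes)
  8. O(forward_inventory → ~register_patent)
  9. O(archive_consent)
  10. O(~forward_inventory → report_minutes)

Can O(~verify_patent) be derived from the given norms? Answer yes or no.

Yes

Premise 9 states O(archive_consent) outright.
Premise 6 is O(~register_patent → ~archive_consent); contrapositively O(archive_consent → register_patent). Since O(archive_consent) holds, K gives O(register_patent).
Premise 8, O(forward_inventory → ~register_patent), contraposes to O(register_patent → ~forward_inventory); with O(register_patent) we get O(~forward_inventory).
With premise 10, O(~forward_inventory → report_minutes), the K-axiom yields O(report_minutes).
Premise 7 is O(~publish_directive → ~report_minutes); contrapositively O(report_minutes → publish_directive). Since O(report_minutes) holds, K gives O(publish_directive).
Premise 4 is O(publish_directive → ~verify_patent); since O(publish_directive), deontic closure gives O(~verify_patent).
Premises 1, 2, 3, 5 do not contribute to this derivation.
So O(~verify_patent) follows.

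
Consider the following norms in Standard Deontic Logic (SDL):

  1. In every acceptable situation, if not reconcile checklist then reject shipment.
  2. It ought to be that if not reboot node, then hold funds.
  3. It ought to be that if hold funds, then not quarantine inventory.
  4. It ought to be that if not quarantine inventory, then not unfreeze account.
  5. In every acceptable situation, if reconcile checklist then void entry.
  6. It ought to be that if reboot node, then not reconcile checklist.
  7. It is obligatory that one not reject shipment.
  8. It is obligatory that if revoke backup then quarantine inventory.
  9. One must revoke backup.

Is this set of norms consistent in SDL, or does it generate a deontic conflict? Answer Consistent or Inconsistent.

Premise 9 states O(revoke_backup) outright.
Premise 8 is O(revoke_backup → quarantine_inventory); since O(revoke_backup), deontic closure gives O(quarantine_inventory).
Premise 3, O(hold_funds → ¬quarantine_inventory), contraposes to O(quarantine_inventory → ¬hold_funds); with O(quarantine_inventory) we get O(¬hold_funds).
Premise 2 is O(¬reboot_node → hold_funds); contrapositively O(¬hold_funds → reboot_node). Since O(¬hold_funds) holds, K gives O(reboot_node).
With premise 6, O(reboot_node → ¬reconcile_checklist), the K-axiom yields O(¬reconcile_checklist).
Applying K to premise 1 (O(¬reconcile_checklist → reject_shipment)) and O(¬reconcile_checklist) yields O(reject_shipment).
Yet premise 7 states O(¬reject_shipment).
We now have both O(reject_shipment) and O(¬reject_shipment) — reject_shipment is simultaneously obligatory and forbidden, violating the D-axiom.

Inconsistent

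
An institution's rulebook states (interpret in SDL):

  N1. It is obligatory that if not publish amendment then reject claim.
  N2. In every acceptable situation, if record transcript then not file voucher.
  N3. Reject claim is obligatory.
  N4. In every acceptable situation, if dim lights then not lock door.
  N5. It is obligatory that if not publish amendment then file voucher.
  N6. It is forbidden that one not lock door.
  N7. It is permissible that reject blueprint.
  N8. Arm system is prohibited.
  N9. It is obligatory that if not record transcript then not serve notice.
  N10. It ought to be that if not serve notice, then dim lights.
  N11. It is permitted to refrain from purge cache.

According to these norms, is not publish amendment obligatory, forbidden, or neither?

Premise 6, F(¬lock_door), is equivalent to O(lock_door).
Premise 4, O(dim_lights → ¬lock_door), contraposes to O(lock_door → ¬dim_lights); with O(lock_door) we get O(¬dim_lights).
The contrapositive of premise 10 (O(¬serve_notice → dim_lights)) is O(¬dim_lights → serve_notice), and O(¬dim_lights) is already established, so O(serve_notice).
Premise 9, O(¬record_transcript → ¬serve_notice), contraposes to O(serve_notice → record_transcript); with O(serve_notice) we get O(record_transcript).
From O(record_transcript) and premise 2, O(record_transcript → ¬file_voucher), we obtain O(¬file_voucher).
The contrapositive of premise 5 (O(¬publish_amendment → file_voucher)) is O(¬file_voucher → publish_amendment), and O(¬file_voucher) is already established, so O(publish_amendment).
Premises 1, 3, 7, 8, 11 do not contribute to this derivation.
Thus O(publish_amendment), which is F(¬publish_amendment): ¬publish_amendment is forbidden.

Forbidden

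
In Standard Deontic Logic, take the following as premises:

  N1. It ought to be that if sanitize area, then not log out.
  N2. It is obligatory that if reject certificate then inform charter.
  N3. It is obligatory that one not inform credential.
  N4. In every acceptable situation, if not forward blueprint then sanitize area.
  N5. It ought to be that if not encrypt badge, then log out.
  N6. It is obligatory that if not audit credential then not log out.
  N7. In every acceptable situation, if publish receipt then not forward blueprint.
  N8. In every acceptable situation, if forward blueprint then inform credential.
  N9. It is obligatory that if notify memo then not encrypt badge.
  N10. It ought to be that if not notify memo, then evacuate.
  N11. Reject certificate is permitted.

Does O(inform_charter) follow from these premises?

Premise 2 is O(reject_certificate → inform_charter), but O(reject_certificate) is not derivable from the premises (the permission P(reject_certificate) asserts only ¬O(¬reject_certificate), not O(reject_certificate)), so it does not yield O(inform_charter).
No other premise forces O(inform_charter). An ideal world satisfying every premise can still have inform_charter false, so O(inform_charter) is not derivable.

No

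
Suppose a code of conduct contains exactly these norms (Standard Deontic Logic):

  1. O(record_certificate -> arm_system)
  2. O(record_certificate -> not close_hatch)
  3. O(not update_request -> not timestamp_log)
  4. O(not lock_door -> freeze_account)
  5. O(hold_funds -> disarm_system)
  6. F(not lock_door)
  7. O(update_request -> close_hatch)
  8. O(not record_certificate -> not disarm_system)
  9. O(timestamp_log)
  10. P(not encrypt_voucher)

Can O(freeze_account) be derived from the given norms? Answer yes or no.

No

Premise 4 is O(not lock_door -> freeze_account), but O(not lock_door) is not derivable from the premises, so it does not yield O(freeze_account).
No other premise forces O(freeze_account). An ideal world satisfying every premise can still have freeze_account false, so O(freeze_account) is not derivable.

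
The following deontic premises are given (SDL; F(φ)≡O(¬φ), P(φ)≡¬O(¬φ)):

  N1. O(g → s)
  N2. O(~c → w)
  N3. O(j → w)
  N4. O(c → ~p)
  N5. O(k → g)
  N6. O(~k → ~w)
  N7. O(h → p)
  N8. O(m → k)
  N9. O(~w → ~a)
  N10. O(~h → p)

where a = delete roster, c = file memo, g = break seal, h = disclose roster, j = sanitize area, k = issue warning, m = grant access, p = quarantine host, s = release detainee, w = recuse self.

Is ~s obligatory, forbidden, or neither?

Premises 10 and 7 are O(~h → p) and O(h → p); every ideal world satisfies ~h or h, so in either case p holds — hence O(p).
Premise 4 is O(c → ~p); contrapositively O(p → ~c). Since O(p) holds, K gives O(~c).
Applying K to premise 2 (O(~c → w)) and O(~c) yields O(w).
Premise 6, O(~k → ~w), contraposes to O(w → k); with O(w) we get O(k).
From O(k) and premise 5, O(k → g), we obtain O(g).
From O(g) and premise 1, O(g → s), we obtain O(s).
Premises 3, 8, 9 do not contribute to this derivation.
Thus O(s), which is F(~s): ~s is forbidden.

Forbidden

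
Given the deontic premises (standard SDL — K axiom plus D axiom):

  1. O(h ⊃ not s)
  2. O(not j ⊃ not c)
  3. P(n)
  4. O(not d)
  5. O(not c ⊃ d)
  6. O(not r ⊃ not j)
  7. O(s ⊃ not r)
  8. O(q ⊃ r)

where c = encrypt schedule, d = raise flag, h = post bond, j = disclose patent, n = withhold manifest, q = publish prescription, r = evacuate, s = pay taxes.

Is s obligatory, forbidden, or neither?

Forbidden

Premise 4 gives O(not d).
The contrapositive of premise 5 (O(not c ⊃ d)) is O(not d ⊃ c), and O(not d) is already established, so O(c).
Premise 2, O(not j ⊃ not c), contraposes to O(c ⊃ j); with O(c) we get O(j).
The contrapositive of premise 6 (O(not r ⊃ not j)) is O(j ⊃ r), and O(j) is already established, so O(r).
The contrapositive of premise 7 (O(s ⊃ not r)) is O(r ⊃ not s), and O(r) is already established, so O(not s).
Premises 1, 3, 8 do not contribute to this derivation.
Thus O(not s), which is F(s): s is forbidden.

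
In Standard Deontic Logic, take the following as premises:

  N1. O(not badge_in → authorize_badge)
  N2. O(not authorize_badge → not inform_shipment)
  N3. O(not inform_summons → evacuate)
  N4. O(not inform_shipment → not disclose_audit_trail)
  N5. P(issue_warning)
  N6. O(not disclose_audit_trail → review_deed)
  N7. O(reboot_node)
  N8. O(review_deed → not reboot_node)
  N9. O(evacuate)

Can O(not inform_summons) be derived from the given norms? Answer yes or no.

No

Premise 3 is O(not inform_summons → evacuate); even if O(evacuate) held, inferring O(not inform_summons) would be affirming the consequent — invalid.
No other premise forces O(not inform_summons). An ideal world satisfying every premise can still have not inform_summons false, so O(not inform_summons) is not derivable.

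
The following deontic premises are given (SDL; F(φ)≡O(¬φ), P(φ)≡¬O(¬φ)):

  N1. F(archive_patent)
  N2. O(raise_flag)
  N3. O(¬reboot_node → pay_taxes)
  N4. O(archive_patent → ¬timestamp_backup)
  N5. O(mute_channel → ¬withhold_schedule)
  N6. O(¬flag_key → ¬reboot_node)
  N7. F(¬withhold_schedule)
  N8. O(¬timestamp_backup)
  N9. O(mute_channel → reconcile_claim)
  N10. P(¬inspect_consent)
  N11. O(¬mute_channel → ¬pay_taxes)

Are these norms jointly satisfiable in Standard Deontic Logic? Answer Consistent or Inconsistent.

Consistent

Premise 4 is O(archive_patent → ¬timestamp_backup); even if O(¬timestamp_backup) held, inferring O(archive_patent) would be affirming the consequent — invalid.
So O(archive_patent) is not derivable, and the apparent clash with O(¬archive_patent) does not arise.
A world satisfying every obligation exists (e.g. archive_patent=false, flag_key=true, inspect_consent=false, mute_channel=false, pay_taxes=false, raise_flag=true, reboot_node=true, reconcile_claim=false, timestamp_backup=false, withhold_schedule=true); no atom is both obligatory and forbidden, so the set is consistent.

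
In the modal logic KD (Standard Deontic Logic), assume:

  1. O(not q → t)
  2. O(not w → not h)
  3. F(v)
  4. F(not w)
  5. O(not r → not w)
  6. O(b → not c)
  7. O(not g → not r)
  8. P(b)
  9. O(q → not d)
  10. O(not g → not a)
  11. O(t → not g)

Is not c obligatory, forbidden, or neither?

Neither

Premise 6 is O(b → not c), but O(b) is not derivable from the premises (the permission P(b) asserts only not O(not b), not O(b)), so it does not yield O(not c).
No premise or chain of K-axiom applications forces O(not c), and none forces O(c). So not c is neither obligatory nor forbidden under these norms.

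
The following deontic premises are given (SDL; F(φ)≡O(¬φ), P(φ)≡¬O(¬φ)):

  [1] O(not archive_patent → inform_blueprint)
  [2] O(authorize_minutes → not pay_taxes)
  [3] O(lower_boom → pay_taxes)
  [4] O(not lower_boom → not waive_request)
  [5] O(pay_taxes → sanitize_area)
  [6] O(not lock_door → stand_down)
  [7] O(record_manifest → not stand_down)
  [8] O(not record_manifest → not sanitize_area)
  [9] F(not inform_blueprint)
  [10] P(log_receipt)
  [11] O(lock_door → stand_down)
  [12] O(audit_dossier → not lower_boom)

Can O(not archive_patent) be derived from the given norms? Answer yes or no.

No

Premise 1 is O(not archive_patent → inform_blueprint); even if O(inform_blueprint) held, inferring O(not archive_patent) would be affirming the consequent — invalid.
No other premise forces O(not archive_patent). An ideal world satisfying every premise can still have not archive_patent false, so O(not archive_patent) is not derivable.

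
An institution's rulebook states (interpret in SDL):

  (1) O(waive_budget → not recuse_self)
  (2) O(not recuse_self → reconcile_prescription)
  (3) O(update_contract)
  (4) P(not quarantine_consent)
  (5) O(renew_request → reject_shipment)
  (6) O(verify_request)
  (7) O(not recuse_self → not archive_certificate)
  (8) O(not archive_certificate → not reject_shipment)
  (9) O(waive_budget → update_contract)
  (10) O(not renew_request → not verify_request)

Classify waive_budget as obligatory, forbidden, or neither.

Forbidden

Premise 6 states O(verify_request) outright.
Premise 10 is O(not renew_request → not verify_request); contrapositively O(verify_request → renew_request). Since O(verify_request) holds, K gives O(renew_request).
From O(renew_request) and premise 5, O(renew_request → reject_shipment), we obtain O(reject_shipment).
Premise 8, O(not archive_certificate → not reject_shipment), contraposes to O(reject_shipment → archive_certificate); with O(reject_shipment) we get O(archive_certificate).
Premise 7, O(not recuse_self → not archive_certificate), contraposes to O(archive_certificate → recuse_self); with O(archive_certificate) we get O(recuse_self).
Premise 1, O(waive_budget → not recuse_self), contraposes to O(recuse_self → not waive_budget); with O(recuse_self) we get O(not waive_budget).
Premises 2, 3, 4, 9 do not contribute to this derivation.
Thus O(not waive_budget), which is F(waive_budget): waive_budget is forbidden.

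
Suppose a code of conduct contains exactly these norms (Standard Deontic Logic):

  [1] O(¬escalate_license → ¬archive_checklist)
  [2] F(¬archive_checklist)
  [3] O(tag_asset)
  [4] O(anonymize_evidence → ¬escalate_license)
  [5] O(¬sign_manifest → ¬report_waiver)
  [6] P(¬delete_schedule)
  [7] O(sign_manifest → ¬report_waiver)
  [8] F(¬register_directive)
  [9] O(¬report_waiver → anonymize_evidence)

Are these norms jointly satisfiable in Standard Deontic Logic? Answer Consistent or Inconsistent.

Premises 5 and 7 cover both cases: O(¬sign_manifest → ¬report_waiver) and O(sign_manifest → ¬report_waiver). Since ¬sign_manifest ∨ sign_manifest is a tautology, O(¬report_waiver) follows.
With premise 9, O(¬report_waiver → anonymize_evidence), the K-axiom yields O(anonymize_evidence).
Applying K to premise 4 (O(anonymize_evidence → ¬escalate_license)) and O(anonymize_evidence) yields O(¬escalate_license).
Applying K to premise 1 (O(¬escalate_license → ¬archive_checklist)) and O(¬escalate_license) yields O(¬archive_checklist).
However, F(¬archive_checklist) at premise 2 amounts to O(archive_checklist).
We now have both O(¬archive_checklist) and O(archive_checklist) — archive_checklist is simultaneously obligatory and forbidden, violating the D-axiom.

Inconsistent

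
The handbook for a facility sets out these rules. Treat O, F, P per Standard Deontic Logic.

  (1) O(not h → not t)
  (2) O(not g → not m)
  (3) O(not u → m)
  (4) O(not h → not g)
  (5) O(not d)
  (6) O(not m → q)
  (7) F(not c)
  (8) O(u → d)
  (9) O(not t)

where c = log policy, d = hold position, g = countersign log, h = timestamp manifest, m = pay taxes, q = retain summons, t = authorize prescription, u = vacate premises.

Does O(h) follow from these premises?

Yes

From premise 5 we have O(not d).
Premise 8, O(u → d), contraposes to O(not d → not u); with O(not d) we get O(not u).
Applying K to premise 3 (O(not u → m)) and O(not u) yields O(m).
The contrapositive of premise 2 (O(not g → not m)) is O(m → g), and O(m) is already established, so O(g).
The contrapositive of premise 4 (O(not h → not g)) is O(g → h), and O(g) is already established, so O(h).
Premises 1, 6, 7, 9 do not contribute to this derivation.
So O(h) follows.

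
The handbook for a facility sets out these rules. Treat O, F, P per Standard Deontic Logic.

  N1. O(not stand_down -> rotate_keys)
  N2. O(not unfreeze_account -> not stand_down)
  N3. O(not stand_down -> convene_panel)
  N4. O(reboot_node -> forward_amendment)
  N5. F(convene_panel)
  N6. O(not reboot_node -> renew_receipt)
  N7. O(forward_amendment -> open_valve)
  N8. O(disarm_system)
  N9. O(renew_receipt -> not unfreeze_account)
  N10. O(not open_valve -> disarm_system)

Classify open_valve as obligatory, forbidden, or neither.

Premise 5 is F(convene_panel), i.e. O(not convene_panel).
The contrapositive of premise 3 (O(not stand_down -> convene_panel)) is O(not convene_panel -> stand_down), and O(not convene_panel) is already established, so O(stand_down).
The contrapositive of premise 2 (O(not unfreeze_account -> not stand_down)) is O(stand_down -> unfreeze_account), and O(stand_down) is already established, so O(unfreeze_account).
Premise 9 is O(renew_receipt -> not unfreeze_account); contrapositively O(unfreeze_account -> not renew_receipt). Since O(unfreeze_account) holds, K gives O(not renew_receipt).
Premise 6, O(not reboot_node -> renew_receipt), contraposes to O(not renew_receipt -> reboot_node); with O(not renew_receipt) we get O(reboot_node).
Applying K to premise 4 (O(reboot_node -> forward_amendment)) and O(reboot_node) yields O(forward_amendment).
With premise 7, O(forward_amendment -> open_valve), the K-axiom yields O(open_valve).
Premises 1, 8, 10 do not contribute to this derivation.
Hence open_valve is obligatory.

Obligatory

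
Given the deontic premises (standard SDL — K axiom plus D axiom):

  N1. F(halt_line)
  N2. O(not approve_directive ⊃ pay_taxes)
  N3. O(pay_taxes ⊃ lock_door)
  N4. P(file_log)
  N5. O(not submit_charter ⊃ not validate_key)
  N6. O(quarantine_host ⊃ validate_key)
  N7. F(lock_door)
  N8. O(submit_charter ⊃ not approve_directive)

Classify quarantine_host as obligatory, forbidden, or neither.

Premise 7, F(lock_door), is equivalent to O(not lock_door).
Premise 3, O(pay_taxes ⊃ lock_door), contraposes to O(not lock_door ⊃ not pay_taxes); with O(not lock_door) we get O(not pay_taxes).
Premise 2 is O(not approve_directive ⊃ pay_taxes); contrapositively O(not pay_taxes ⊃ approve_directive). Since O(not pay_taxes) holds, K gives O(approve_directive).
Premise 8 is O(submit_charter ⊃ not approve_directive); contrapositively O(approve_directive ⊃ not submit_charter). Since O(approve_directive) holds, K gives O(not submit_charter).
From O(not submit_charter) and premise 5, O(not submit_charter ⊃ not validate_key), we obtain O(not validate_key).
Premise 6 is O(quarantine_host ⊃ validate_key); contrapositively O(not validate_key ⊃ not quarantine_host). Since O(not validate_key) holds, K gives O(not quarantine_host).
Premises 1, 4 do not contribute to this derivation.
Thus O(not quarantine_host), which is F(quarantine_host): quarantine_host is forbidden.

Forbidden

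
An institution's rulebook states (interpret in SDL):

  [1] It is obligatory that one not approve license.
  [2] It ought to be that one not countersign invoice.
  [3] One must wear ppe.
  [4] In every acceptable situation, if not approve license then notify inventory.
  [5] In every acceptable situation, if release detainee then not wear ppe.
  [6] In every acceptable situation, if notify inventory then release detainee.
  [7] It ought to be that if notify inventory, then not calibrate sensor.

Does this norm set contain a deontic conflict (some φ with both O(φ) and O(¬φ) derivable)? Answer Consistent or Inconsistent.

Inconsistent

Premise 3 states O(wear_ppe) outright.
The contrapositive of premise 5 (O(release_detainee → ¬wear_ppe)) is O(wear_ppe → ¬release_detainee), and O(wear_ppe) is already established, so O(¬release_detainee).
Premise 6, O(notify_inventory → release_detainee), contraposes to O(¬release_detainee → ¬notify_inventory); with O(¬release_detainee) we get O(¬notify_inventory).
Premise 4 is O(¬approve_license → notify_inventory); contrapositively O(¬notify_inventory → approve_license). Since O(¬notify_inventory) holds, K gives O(approve_license).
Yet premise 1 states O(¬approve_license).
We now have both O(approve_license) and O(¬approve_license) — approve_license is simultaneously obligatory and forbidden, violating the D-axiom.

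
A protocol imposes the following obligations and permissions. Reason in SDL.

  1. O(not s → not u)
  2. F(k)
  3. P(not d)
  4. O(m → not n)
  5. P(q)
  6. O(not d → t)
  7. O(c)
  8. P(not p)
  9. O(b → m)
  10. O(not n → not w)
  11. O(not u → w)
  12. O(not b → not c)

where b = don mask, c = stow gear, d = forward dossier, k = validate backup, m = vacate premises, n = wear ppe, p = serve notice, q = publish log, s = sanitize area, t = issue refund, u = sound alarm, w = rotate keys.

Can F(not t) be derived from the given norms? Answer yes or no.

Premise 6 is O(not d → t), but O(not d) is not derivable from the premises (the permission P(not d) asserts only not O(d), not O(not d)), so it does not yield O(t).
No other premise forces O(t). An ideal world satisfying every premise can still have not t true, so F(not t) is not derivable.

No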